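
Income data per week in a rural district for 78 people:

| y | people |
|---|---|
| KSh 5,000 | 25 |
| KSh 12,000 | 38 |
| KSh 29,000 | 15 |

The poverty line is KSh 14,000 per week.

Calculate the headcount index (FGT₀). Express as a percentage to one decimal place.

63 of the 78 people have income below KSh 14,000.
H = 63/78 = 80.8%.

80.8%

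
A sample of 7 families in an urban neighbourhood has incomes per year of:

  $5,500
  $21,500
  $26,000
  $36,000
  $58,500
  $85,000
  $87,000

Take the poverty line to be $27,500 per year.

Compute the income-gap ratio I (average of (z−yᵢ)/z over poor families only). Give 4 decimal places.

0.3576

Below z: $5,500, $21,500, $26,000 (q = 3 of N = 7).
Shortfall ratios (z−y)/z: 0.8000, 0.2182, 0.0545; sum = 1.072727.
The income-gap ratio divides by q (the poor only): 1.072727 / 3 = 0.3576.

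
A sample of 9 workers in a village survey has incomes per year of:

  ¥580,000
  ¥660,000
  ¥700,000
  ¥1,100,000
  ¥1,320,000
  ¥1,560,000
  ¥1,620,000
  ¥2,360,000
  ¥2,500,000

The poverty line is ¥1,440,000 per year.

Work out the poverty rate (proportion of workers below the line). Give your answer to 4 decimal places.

5 of the 9 workers have income below ¥1,440,000.
H = 5/9 = 0.5556.

0.5556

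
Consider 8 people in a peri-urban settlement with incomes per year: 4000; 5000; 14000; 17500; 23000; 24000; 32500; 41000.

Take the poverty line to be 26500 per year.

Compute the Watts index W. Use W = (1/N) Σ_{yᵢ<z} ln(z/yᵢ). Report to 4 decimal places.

0.6065

Below the line: 4000, 5000, 14000, 17500, 23000, 24000 (q = 6 of N = 8).
Log shortfalls: ln(26500/4000) = 1.8909; ln(26500/5000) = 1.6677; ln(26500/14000) = 0.6381; ln(26500/17500) = 0.4149; ln(26500/23000) = 0.1417; ln(26500/24000) = 0.0991.
W = 4.852330 / 8 = 0.6065.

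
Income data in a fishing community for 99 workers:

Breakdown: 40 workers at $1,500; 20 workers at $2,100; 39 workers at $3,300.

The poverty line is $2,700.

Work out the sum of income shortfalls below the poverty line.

Below z: 40×$1,500, 20×$2,100 (q = 60 of N = 99).
Individual gaps: 40×(2700−1500) = 48000; 20×(2700−2100) = 12000.
Aggregate gap = $60,000.

$60,000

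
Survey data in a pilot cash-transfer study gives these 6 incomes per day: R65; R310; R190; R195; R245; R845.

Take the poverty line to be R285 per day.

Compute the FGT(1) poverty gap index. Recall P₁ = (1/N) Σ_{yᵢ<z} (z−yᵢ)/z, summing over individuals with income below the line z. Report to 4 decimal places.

Poor units: R65, R190, R195, R245 (q = 4 of N = 6).
Shortfall ratios: (285−65)/285 = 0.7719; (285−190)/285 = 0.3333; (285−195)/285 = 0.3158; (285−245)/285 = 0.1404.
Σ = 1.561404. Dividing by the full population N = 6 gives P₁ = 0.2602.

0.2602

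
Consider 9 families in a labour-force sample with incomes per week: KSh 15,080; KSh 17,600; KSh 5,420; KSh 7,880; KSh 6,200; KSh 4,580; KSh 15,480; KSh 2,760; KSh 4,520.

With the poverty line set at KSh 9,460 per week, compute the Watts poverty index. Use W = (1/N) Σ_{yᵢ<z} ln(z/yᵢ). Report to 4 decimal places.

Poor units: KSh 2,760, KSh 4,520, KSh 4,580, KSh 5,420, KSh 6,200, KSh 7,880 (q = 6 of N = 9).
ln(z/y) terms: ln(9460/2760) = 1.2318; ln(9460/4520) = 0.7386; ln(9460/4580) = 0.7254; ln(9460/5420) = 0.5570; ln(9460/6200) = 0.4225; ln(9460/7880) = 0.1827.
W = 3.858020 / 9 = 0.4287.

0.4287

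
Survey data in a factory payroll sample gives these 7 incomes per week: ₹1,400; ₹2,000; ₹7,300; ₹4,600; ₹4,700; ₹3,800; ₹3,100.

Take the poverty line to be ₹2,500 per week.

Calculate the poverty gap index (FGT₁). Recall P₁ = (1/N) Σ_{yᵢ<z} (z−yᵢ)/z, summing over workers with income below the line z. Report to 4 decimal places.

Incomes under z: ₹1,400, ₹2,000 (q = 2 of N = 7).
Gap ratios (z−y)/z: (2500−1400)/2500 = 0.4400; (2500−2000)/2500 = 0.2000.
Σ = 0.640000. Dividing by the full population N = 7 gives P₁ = 0.0914.

0.0914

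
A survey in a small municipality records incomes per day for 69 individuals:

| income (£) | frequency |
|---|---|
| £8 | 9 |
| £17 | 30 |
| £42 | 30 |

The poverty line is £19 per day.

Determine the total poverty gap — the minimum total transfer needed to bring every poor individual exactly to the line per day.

Poor units: 9×£8, 30×£17 (q = 39 of N = 69).
Individual gaps: 9×(19−8) = 99; 30×(19−17) = 60.
Aggregate gap = £159.

£159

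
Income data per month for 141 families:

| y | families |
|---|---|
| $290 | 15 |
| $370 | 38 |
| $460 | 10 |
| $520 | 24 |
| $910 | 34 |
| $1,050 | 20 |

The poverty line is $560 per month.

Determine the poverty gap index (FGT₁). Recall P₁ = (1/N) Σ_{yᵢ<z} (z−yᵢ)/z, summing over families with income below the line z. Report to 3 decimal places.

0.168

Incomes under z: 15×$290, 38×$370, 10×$460, 24×$520 (q = 87 of N = 141).
Relative gaps: (560−290)/560 = 0.4821 (×15); (560−370)/560 = 0.3393 (×38); (560−460)/560 = 0.1786 (×10); (560−520)/560 = 0.0714 (×24).
Sum of shortfalls = 23.625000; P₁ averages over all N: 23.625000 / 141 = 0.168.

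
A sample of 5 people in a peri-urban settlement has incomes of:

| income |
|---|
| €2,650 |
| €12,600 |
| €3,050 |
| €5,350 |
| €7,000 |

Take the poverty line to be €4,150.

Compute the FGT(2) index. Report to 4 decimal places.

0.0402

Below z: €2,650, €3,050 (q = 2 of N = 5).
Shortfall ratios: (4150−2650)/4150 = 0.3614; (4150−3050)/4150 = 0.2651.
Squared: 0.1306; 0.0703.
Sum = 0.200900; P₂ = 0.200900 / 5 = 0.0402.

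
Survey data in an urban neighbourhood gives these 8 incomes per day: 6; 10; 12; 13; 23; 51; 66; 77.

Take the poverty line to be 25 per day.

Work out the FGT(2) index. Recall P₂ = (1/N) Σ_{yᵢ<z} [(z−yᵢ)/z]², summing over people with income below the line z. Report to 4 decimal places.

0.1806

Poor units: 6, 10, 12, 13, 23 (q = 5 of N = 8).
Normalized shortfalls: (25−6)/25 = 0.7600; (25−10)/25 = 0.6000; (25−12)/25 = 0.5200; (25−13)/25 = 0.4800; (25−23)/25 = 0.0800.
Squared: 0.5776; 0.3600; 0.2704; 0.2304; 0.0064.
Sum = 1.444800; P₂ = 1.444800 / 8 = 0.1806.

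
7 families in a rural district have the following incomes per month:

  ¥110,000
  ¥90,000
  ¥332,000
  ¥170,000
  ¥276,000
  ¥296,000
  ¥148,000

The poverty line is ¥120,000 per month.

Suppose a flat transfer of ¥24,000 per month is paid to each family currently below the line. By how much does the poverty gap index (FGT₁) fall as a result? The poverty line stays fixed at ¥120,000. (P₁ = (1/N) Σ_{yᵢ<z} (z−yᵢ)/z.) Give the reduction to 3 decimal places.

0.040

Before: below the line — ¥90,000, ¥110,000; poverty gap index (FGT₁) = 0.04762.
After the ¥24,000 transfer: below the line — ¥114,000; poverty gap index (FGT₁) = 0.00714.
Reduction = 0.04762 − 0.00714 = 0.040.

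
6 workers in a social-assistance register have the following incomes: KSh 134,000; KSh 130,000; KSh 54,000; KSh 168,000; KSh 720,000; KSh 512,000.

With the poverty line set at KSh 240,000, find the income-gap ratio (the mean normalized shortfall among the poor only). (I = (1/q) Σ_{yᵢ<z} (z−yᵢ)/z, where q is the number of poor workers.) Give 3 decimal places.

0.494

Below z: KSh 54,000, KSh 130,000, KSh 134,000, KSh 168,000 (q = 4 of N = 6).
Shortfall ratios (z−y)/z: 0.7750, 0.4583, 0.4417, 0.3000; sum = 1.975000.
I averages over the q = 4 poor units only: 1.975000 / 4 = 0.494.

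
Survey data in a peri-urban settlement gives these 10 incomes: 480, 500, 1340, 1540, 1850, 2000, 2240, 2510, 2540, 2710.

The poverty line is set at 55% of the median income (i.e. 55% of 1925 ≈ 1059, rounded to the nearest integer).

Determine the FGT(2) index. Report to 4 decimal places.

0.0578

Below z: 480, 500 (q = 2 of N = 10).
Gap ratios (z−y)/z: (1059−480)/1059 = 0.5467; (1059−500)/1059 = 0.5279.
Squared: 0.2989; 0.2786.
Sum = 0.577559; P₂ = 0.577559 / 10 = 0.0578.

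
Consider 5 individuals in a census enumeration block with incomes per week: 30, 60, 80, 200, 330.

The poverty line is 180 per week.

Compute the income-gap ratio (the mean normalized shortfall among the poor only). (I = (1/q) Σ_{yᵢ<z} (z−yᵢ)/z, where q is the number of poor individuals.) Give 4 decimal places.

Below z: 30, 60, 80 (q = 3 of N = 5).
Shortfall ratios (z−y)/z: 0.8333, 0.6667, 0.5556; sum = 2.055556.
The income-gap ratio divides by q (the poor only): 2.055556 / 3 = 0.6852.

0.6852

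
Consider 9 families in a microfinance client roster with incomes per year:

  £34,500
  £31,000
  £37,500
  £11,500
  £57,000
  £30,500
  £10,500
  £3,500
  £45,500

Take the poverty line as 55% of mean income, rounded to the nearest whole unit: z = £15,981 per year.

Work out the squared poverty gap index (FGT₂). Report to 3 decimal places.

0.090

Below z: £3,500, £10,500, £11,500 (q = 3 of N = 9).
Relative gaps: (15981−3500)/15981 = 0.7810; (15981−10500)/15981 = 0.3430; (15981−11500)/15981 = 0.2804.
Squared: 0.6099; 0.1176; 0.0786.
Sum = 0.806195; P₂ = 0.806195 / 9 = 0.090.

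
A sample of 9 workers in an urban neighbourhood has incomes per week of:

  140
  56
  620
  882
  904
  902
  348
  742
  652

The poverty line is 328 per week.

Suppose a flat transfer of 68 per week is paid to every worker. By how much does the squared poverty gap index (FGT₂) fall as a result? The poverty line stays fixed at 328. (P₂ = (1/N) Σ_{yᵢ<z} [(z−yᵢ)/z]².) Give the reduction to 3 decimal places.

0.055

Before: below the line — 56, 140; squared poverty gap index (FGT₂) = 0.11291.
After the 68 transfer: below the line — 124, 208; squared poverty gap index (FGT₂) = 0.05785.
Reduction = 0.11291 − 0.05785 = 0.055.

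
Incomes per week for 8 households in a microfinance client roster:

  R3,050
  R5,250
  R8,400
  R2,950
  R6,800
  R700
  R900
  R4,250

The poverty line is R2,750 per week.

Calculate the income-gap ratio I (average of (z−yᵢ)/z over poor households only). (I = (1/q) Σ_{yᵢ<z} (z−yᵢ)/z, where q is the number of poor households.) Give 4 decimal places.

Below the line: R700, R900 (q = 2 of N = 8).
Relative gaps: 0.7455, 0.6727; sum = 1.418182.
I averages over the q = 2 poor units only: 1.418182 / 2 = 0.7091.

0.7091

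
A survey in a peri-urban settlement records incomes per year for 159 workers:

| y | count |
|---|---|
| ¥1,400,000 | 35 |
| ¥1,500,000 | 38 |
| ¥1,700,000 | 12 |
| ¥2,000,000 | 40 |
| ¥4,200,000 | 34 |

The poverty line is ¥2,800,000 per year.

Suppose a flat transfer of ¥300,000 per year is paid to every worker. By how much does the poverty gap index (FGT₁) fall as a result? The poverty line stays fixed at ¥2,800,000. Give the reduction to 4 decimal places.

0.0842

Before: below the line — 35×¥1,400,000, 38×¥1,500,000, 12×¥1,700,000, 40×¥2,000,000; poverty gap index (FGT₁) = 0.322552.
After the ¥300,000 transfer: below the line — 35×¥1,700,000, 38×¥1,800,000, 12×¥2,000,000, 40×¥2,300,000; poverty gap index (FGT₁) = 0.238320.
Reduction = 0.322552 − 0.238320 = 0.0842.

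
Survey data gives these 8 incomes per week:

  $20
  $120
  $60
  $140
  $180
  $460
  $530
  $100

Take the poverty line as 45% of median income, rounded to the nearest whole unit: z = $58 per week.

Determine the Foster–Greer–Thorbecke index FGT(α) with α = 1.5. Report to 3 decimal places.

Incomes under z: $20 (q = 1 of N = 8).
Gap ratios (z−y)/z: (58−20)/58 = 0.6552.
Raised to α = 1.5: 0.53031.
Sum = 0.530314; FGT(1.5) = 0.530314 / 8 = 0.066.

0.066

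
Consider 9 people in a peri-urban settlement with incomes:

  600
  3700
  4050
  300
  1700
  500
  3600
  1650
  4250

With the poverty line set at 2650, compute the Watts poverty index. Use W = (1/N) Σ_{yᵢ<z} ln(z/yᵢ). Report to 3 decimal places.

Incomes under z: 300, 500, 600, 1650, 1700 (q = 5 of N = 9).
Log shortfalls: ln(2650/300) = 2.1785; ln(2650/500) = 1.6677; ln(2650/600) = 1.4854; ln(2650/1650) = 0.4738; ln(2650/1700) = 0.4439.
W = 6.249340 / 9 = 0.694.

0.694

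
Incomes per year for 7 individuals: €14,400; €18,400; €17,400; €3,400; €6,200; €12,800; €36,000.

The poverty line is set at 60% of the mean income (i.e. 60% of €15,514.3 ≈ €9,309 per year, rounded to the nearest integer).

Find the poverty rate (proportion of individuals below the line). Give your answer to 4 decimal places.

2 of the 7 individuals have income below €9,309.
H = 2/7 = 0.2857.

0.2857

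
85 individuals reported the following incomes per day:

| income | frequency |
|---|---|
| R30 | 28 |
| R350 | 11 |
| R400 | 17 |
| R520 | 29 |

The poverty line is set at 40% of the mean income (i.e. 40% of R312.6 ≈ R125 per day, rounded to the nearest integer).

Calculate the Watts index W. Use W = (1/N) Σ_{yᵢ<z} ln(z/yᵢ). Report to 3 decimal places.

0.470

Incomes under z: 28×R30 (q = 28 of N = 85).
Log shortfalls: ln(125/30) = 1.4271 (×28).
W = 39.959258 / 85 = 0.470.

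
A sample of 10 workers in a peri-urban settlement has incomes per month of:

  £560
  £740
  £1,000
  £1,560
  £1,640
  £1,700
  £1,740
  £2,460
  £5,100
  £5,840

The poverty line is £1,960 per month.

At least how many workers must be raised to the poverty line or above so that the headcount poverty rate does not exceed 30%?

4

Currently q = 7 of N = 10 are below the line (H = 0.700).
A headcount ratio of at most 30% allows at most ⌊0.30 × 10⌋ = 3 poor workers.
So at least 7 − 3 = 4 must be lifted.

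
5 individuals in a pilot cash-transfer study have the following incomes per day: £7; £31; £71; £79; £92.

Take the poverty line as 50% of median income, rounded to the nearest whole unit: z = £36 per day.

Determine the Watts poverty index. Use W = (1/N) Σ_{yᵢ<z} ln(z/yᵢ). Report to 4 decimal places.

Incomes under z: £7, £31 (q = 2 of N = 5).
Log shortfalls: ln(36/7) = 1.6376; ln(36/31) = 0.1495.
W = 1.787141 / 5 = 0.3574.

0.3574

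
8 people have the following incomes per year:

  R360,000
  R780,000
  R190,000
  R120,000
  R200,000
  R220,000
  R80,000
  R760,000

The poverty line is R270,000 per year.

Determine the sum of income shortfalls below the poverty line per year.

R540,000

Poor units: R80,000, R120,000, R190,000, R200,000, R220,000 (q = 5 of N = 8).
Individual gaps: 270000−80000 = 190000; 270000−120000 = 150000; 270000−190000 = 80000; 270000−200000 = 70000; 270000−220000 = 50000.
Aggregate gap = R540,000.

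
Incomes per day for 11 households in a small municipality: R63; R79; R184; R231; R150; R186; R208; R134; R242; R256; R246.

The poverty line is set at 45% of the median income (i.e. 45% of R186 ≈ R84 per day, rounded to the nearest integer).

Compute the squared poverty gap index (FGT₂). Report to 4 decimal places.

Poor units: R63, R79 (q = 2 of N = 11).
Relative gaps: (84−63)/84 = 0.2500; (84−79)/84 = 0.0595.
Squared: 0.0625; 0.0035.
Sum = 0.066043; P₂ = 0.066043 / 11 = 0.0060.

0.0060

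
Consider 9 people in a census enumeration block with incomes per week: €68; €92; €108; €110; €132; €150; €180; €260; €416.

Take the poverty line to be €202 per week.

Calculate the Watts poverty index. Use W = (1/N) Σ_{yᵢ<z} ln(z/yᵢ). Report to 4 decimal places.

0.4386

Incomes under z: €68, €92, €108, €110, €132, €150, €180 (q = 7 of N = 9).
ln(z/y) terms: ln(202/68) = 1.0888; ln(202/92) = 0.7865; ln(202/108) = 0.6261; ln(202/110) = 0.6078; ln(202/132) = 0.4255; ln(202/150) = 0.2976; ln(202/180) = 0.1153.
W = 3.947572 / 9 = 0.4386.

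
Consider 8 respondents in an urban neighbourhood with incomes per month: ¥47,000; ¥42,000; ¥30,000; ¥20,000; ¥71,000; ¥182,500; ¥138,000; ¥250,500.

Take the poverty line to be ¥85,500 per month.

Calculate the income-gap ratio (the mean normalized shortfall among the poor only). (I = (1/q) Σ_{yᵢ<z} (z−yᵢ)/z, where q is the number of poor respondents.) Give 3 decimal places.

Incomes under z: ¥20,000, ¥30,000, ¥42,000, ¥47,000, ¥71,000 (q = 5 of N = 8).
Shortfall ratios (z−y)/z: 0.7661, 0.6491, 0.5088, 0.4503, 0.1696; sum = 2.543860.
The income-gap ratio divides by q (the poor only): 2.543860 / 5 = 0.509.

0.509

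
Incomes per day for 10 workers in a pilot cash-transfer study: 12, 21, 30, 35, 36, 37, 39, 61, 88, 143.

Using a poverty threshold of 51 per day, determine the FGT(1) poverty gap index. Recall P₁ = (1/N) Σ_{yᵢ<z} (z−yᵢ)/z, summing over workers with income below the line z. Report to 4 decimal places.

Poor units: 12, 21, 30, 35, 36, 37, 39 (q = 7 of N = 10).
Shortfall ratios: (51−12)/51 = 0.7647; (51−21)/51 = 0.5882; (51−30)/51 = 0.4118; (51−35)/51 = 0.3137; (51−36)/51 = 0.2941; (51−37)/51 = 0.2745; (51−39)/51 = 0.2353.
Sum of shortfalls = 2.882353; P₁ averages over all N: 2.882353 / 10 = 0.2882.

0.2882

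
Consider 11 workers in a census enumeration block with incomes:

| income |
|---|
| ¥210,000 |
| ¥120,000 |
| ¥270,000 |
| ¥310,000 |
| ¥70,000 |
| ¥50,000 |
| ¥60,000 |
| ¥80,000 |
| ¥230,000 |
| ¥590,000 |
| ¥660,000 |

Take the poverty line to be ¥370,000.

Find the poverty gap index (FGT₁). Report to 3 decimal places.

Poor units: ¥50,000, ¥60,000, ¥70,000, ¥80,000, ¥120,000, ¥210,000, ¥230,000, ¥270,000, ¥310,000 (q = 9 of N = 11).
Normalized shortfalls: (370000−50000)/370000 = 0.8649; (370000−60000)/370000 = 0.8378; (370000−70000)/370000 = 0.8108; (370000−80000)/370000 = 0.7838; (370000−120000)/370000 = 0.6757; (370000−210000)/370000 = 0.4324; (370000−230000)/370000 = 0.3784; (370000−270000)/370000 = 0.2703; (370000−310000)/370000 = 0.1622.
Σ = 5.216216. Dividing by the full population N = 11 gives P₁ = 0.474.

0.474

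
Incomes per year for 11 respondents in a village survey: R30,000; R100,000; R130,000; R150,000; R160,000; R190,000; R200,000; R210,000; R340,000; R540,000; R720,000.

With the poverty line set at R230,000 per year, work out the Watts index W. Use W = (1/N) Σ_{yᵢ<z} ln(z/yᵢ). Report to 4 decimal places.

Incomes under z: R30,000, R100,000, R130,000, R150,000, R160,000, R190,000, R200,000, R210,000 (q = 8 of N = 11).
Log gaps: ln(230000/30000) = 2.0369; ln(230000/100000) = 0.8329; ln(230000/130000) = 0.5705; ln(230000/150000) = 0.4274; ln(230000/160000) = 0.3629; ln(230000/190000) = 0.1911; ln(230000/200000) = 0.1398; ln(230000/210000) = 0.0910.
W = 4.652474 / 11 = 0.4230.

0.4230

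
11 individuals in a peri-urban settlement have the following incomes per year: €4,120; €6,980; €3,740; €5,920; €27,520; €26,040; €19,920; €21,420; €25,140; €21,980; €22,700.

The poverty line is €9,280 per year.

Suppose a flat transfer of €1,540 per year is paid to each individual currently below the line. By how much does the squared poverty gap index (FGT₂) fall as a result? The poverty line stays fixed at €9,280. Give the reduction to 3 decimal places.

Before: below the line — €3,740, €4,120, €5,920, €6,980; squared poverty gap index (FGT₂) = 0.07801.
After the €1,540 transfer: below the line — €5,280, €5,660, €7,460, €8,520; squared poverty gap index (FGT₂) = 0.03483.
Reduction = 0.07801 − 0.03483 = 0.043.

0.043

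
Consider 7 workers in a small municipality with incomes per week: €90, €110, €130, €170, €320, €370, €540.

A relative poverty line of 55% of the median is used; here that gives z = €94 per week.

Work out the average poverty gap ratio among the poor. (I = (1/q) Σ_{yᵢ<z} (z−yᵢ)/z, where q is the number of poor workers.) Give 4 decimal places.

0.0426

Below z: €90 (q = 1 of N = 7).
Relative gaps: 0.0426; sum = 0.042553.
I averages over the q = 1 poor units only: 0.042553 / 1 = 0.0426.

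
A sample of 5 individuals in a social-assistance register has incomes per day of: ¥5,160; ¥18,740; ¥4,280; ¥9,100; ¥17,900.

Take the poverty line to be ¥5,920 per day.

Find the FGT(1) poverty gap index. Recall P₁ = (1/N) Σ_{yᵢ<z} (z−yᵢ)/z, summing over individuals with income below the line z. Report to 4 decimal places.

0.0811

Below z: ¥4,280, ¥5,160 (q = 2 of N = 5).
Shortfall ratios: (5920−4280)/5920 = 0.2770; (5920−5160)/5920 = 0.1284.
Sum of shortfalls = 0.405405; P₁ averages over all N: 0.405405 / 5 = 0.0811.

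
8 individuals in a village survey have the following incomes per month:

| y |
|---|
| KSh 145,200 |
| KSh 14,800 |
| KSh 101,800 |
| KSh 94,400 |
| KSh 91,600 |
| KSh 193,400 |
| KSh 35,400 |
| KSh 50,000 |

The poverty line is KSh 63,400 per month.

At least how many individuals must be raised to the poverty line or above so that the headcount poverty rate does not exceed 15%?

3 of the 8 individuals are poor, so H = 3/8 = 0.375.
A headcount ratio of at most 15% allows at most ⌊0.15 × 8⌋ = 1 poor individuals.
So at least 3 − 1 = 2 must be lifted.

2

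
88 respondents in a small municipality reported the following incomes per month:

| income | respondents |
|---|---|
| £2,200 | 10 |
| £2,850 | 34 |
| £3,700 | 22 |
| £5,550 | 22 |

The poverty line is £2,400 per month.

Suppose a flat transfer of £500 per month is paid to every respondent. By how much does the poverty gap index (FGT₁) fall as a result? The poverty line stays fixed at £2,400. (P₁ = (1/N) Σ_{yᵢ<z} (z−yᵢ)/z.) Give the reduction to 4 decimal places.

0.0095

Before: below the line — 10×£2,200; poverty gap index (FGT₁) = 0.009470.
After the £500 transfer: below the line — none; poverty gap index (FGT₁) = 0.000000.
Reduction = 0.009470 − 0.000000 = 0.0095.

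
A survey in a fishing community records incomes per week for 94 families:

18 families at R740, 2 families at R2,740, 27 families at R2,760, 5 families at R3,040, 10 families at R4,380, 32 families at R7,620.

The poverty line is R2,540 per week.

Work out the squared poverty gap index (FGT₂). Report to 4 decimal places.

Below the line: 18×R740 (q = 18 of N = 94).
Shortfall ratios: (2540−740)/2540 = 0.7087 (×18).
Squared: 0.5022 (×18).
Sum = 9.039618; P₂ = 9.039618 / 94 = 0.0962.

0.0962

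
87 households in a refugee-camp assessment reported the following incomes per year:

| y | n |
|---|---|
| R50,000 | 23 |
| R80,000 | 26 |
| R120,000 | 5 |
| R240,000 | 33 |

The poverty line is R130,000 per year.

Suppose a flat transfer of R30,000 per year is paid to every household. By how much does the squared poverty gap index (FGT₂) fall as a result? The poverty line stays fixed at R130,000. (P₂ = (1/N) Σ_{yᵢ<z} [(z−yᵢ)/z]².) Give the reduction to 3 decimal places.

0.098

Before: below the line — 23×R50,000, 26×R80,000, 5×R120,000; squared poverty gap index (FGT₂) = 0.14466.
After the R30,000 transfer: below the line — 23×R80,000, 26×R110,000; squared poverty gap index (FGT₂) = 0.04618.
Reduction = 0.14466 − 0.04618 = 0.098.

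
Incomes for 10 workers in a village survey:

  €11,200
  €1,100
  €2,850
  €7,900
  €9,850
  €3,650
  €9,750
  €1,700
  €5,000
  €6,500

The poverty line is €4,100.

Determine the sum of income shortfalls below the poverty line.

€7,100

Incomes under z: €1,100, €1,700, €2,850, €3,650 (q = 4 of N = 10).
Individual gaps: 4100−1100 = 3000; 4100−1700 = 2400; 4100−2850 = 1250; 4100−3650 = 450.
Aggregate gap = €7,100.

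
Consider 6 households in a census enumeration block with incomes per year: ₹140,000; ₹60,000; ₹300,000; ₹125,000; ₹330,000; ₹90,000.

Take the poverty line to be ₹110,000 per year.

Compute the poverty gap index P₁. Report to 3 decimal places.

Incomes under z: ₹60,000, ₹90,000 (q = 2 of N = 6).
Shortfall ratios: (110000−60000)/110000 = 0.4545; (110000−90000)/110000 = 0.1818.
Sum of shortfalls = 0.636364; P₁ averages over all N: 0.636364 / 6 = 0.106.

0.106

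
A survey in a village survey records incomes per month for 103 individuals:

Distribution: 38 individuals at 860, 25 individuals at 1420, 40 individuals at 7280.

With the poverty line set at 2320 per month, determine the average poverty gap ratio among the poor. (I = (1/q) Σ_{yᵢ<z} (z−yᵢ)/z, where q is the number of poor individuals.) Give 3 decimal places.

Below z: 38×860, 25×1420 (q = 63 of N = 103).
Shortfall ratios (z−y)/z: 0.6293 (×38), 0.3879 (×25); sum = 33.612069.
The income-gap ratio divides by q (the poor only): 33.612069 / 63 = 0.534.

0.534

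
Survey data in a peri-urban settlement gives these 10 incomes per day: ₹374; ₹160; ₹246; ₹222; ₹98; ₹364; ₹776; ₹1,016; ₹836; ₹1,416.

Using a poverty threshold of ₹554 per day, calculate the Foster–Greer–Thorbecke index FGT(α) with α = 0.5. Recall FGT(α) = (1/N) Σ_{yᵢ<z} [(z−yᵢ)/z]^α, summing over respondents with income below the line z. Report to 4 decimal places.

Below z: ₹98, ₹160, ₹222, ₹246, ₹364, ₹374 (q = 6 of N = 10).
Normalized shortfalls: (554−98)/554 = 0.8231; (554−160)/554 = 0.7112; (554−222)/554 = 0.5993; (554−246)/554 = 0.5560; (554−364)/554 = 0.3430; (554−374)/554 = 0.3249.
Raised to α = 0.5: 0.90725; 0.84332; 0.77413; 0.74563; 0.58563; 0.57001.
Sum = 4.425965; FGT(0.5) = 4.425965 / 10 = 0.4426.

0.4426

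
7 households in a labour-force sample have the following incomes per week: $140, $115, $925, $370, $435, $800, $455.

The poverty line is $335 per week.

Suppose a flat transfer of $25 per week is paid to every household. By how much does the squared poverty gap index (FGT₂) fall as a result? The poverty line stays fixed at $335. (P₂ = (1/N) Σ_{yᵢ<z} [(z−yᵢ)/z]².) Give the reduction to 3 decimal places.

Before: below the line — $115, $140; squared poverty gap index (FGT₂) = 0.11001.
After the $25 transfer: below the line — $140, $165; squared poverty gap index (FGT₂) = 0.08519.
Reduction = 0.11001 − 0.08519 = 0.025.

0.025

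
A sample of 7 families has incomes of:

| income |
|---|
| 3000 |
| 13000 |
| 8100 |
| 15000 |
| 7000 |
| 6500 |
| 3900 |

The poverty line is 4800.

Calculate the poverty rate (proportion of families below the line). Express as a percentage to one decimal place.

2 of the 7 families have income below 4800.
H = 2/7 = 28.6%.

28.6%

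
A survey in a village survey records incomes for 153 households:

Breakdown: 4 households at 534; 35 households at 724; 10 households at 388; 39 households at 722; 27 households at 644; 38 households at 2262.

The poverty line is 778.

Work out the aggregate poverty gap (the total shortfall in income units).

12568

Below the line: 10×388, 4×534, 27×644, 39×722, 35×724 (q = 115 of N = 153).
Individual gaps: 10×(778−388) = 3900; 4×(778−534) = 976; 27×(778−644) = 3618; 39×(778−722) = 2184; 35×(778−724) = 1890.
Aggregate gap = 12568.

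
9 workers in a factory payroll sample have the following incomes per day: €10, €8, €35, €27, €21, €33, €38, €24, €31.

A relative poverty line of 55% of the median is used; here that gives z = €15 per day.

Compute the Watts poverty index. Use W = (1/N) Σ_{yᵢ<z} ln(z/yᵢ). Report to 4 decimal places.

Incomes under z: €8, €10 (q = 2 of N = 9).
Log gaps: ln(15/8) = 0.6286; ln(15/10) = 0.4055.
W = 1.034074 / 9 = 0.1149.

0.1149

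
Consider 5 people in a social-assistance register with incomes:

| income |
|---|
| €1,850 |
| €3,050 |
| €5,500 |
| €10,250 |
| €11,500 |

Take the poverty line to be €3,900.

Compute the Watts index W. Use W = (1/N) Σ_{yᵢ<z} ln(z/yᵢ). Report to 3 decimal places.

Below the line: €1,850, €3,050 (q = 2 of N = 5).
ln(z/y) terms: ln(3900/1850) = 0.7458; ln(3900/3050) = 0.2458.
W = 0.991626 / 5 = 0.198.

0.198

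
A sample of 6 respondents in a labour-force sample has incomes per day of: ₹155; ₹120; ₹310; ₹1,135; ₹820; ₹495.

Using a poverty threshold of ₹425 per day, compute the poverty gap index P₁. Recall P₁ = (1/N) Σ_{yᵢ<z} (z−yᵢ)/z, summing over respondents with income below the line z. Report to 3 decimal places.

Below z: ₹120, ₹155, ₹310 (q = 3 of N = 6).
Gap ratios (z−y)/z: (425−120)/425 = 0.7176; (425−155)/425 = 0.6353; (425−310)/425 = 0.2706.
Sum of shortfalls = 1.623529; P₁ averages over all N: 1.623529 / 6 = 0.271.

0.271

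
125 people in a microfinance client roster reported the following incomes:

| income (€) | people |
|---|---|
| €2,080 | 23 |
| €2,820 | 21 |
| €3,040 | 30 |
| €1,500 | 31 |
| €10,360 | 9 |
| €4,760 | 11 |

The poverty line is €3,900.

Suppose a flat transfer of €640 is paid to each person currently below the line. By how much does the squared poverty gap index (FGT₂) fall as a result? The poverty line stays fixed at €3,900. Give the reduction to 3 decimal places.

Before: below the line — 31×€1,500, 23×€2,080, 21×€2,820, 30×€3,040; squared poverty gap index (FGT₂) = 0.15854.
After the €640 transfer: below the line — 31×€2,140, 23×€2,720, 21×€3,460, 30×€3,680; squared poverty gap index (FGT₂) = 0.07025.
Reduction = 0.15854 − 0.07025 = 0.088.

0.088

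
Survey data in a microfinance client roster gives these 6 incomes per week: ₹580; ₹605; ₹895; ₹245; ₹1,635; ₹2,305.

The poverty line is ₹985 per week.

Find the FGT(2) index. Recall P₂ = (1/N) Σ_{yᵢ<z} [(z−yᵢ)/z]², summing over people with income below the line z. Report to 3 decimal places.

Poor units: ₹245, ₹580, ₹605, ₹895 (q = 4 of N = 6).
Gap ratios (z−y)/z: (985−245)/985 = 0.7513; (985−580)/985 = 0.4112; (985−605)/985 = 0.3858; (985−895)/985 = 0.0914.
Squared: 0.5644; 0.1691; 0.1488; 0.0083.
Sum = 0.890644; P₂ = 0.890644 / 6 = 0.148.

0.148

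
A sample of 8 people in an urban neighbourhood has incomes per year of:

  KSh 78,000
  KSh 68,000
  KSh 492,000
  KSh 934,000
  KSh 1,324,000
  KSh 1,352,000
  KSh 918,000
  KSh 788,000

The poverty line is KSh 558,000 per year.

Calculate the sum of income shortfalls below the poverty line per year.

KSh 1,036,000

Poor units: KSh 68,000, KSh 78,000, KSh 492,000 (q = 3 of N = 8).
Individual gaps: 558000−68000 = 490000; 558000−78000 = 480000; 558000−492000 = 66000.
Aggregate gap = KSh 1,036,000.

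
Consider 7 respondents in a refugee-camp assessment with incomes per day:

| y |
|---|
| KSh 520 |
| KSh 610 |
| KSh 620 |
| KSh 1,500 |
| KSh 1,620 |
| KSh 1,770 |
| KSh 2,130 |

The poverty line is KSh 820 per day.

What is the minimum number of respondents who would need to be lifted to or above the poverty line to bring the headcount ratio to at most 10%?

3

3 of the 7 respondents are poor, so H = 3/7 = 0.429.
A headcount ratio of at most 10% allows at most ⌊0.10 × 7⌋ = 0 poor respondents.
So at least 3 − 0 = 3 must be lifted.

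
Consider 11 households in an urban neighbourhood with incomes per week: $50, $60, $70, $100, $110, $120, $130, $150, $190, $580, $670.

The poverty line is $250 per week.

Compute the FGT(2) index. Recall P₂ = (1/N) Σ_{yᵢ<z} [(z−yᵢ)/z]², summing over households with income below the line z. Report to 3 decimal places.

Poor units: $50, $60, $70, $100, $110, $120, $130, $150, $190 (q = 9 of N = 11).
Shortfall ratios: (250−50)/250 = 0.8000; (250−60)/250 = 0.7600; (250−70)/250 = 0.7200; (250−100)/250 = 0.6000; (250−110)/250 = 0.5600; (250−120)/250 = 0.5200; (250−130)/250 = 0.4800; (250−150)/250 = 0.4000; (250−190)/250 = 0.2400.
Squared: 0.6400; 0.5776; 0.5184; 0.3600; 0.3136; 0.2704; 0.2304; 0.1600; 0.0576.
Sum = 3.128000; P₂ = 3.128000 / 11 = 0.284.

0.284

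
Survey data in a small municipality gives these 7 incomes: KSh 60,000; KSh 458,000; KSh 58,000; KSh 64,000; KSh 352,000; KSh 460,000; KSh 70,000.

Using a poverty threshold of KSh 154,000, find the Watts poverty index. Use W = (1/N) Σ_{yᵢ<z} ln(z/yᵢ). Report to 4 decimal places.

Below the line: KSh 58,000, KSh 60,000, KSh 64,000, KSh 70,000 (q = 4 of N = 7).
Log gaps: ln(154000/58000) = 0.9765; ln(154000/60000) = 0.9426; ln(154000/64000) = 0.8781; ln(154000/70000) = 0.7885.
W = 3.585645 / 7 = 0.5122.

0.5122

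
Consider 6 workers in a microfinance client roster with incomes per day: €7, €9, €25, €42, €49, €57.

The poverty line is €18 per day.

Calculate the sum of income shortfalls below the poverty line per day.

€20

Incomes under z: €7, €9 (q = 2 of N = 6).
Individual gaps: 18−7 = 11; 18−9 = 9.
Aggregate gap = €20.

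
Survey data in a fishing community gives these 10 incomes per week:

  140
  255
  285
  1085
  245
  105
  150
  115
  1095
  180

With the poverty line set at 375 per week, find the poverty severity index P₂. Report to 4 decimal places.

0.2302

Below the line: 105, 115, 140, 150, 180, 245, 255, 285 (q = 8 of N = 10).
Normalized shortfalls: (375−105)/375 = 0.7200; (375−115)/375 = 0.6933; (375−140)/375 = 0.6267; (375−150)/375 = 0.6000; (375−180)/375 = 0.5200; (375−245)/375 = 0.3467; (375−255)/375 = 0.3200; (375−285)/375 = 0.2400.
Squared: 0.5184; 0.4807; 0.3927; 0.3600; 0.2704; 0.1202; 0.1024; 0.0576.
Sum = 2.302400; P₂ = 2.302400 / 10 = 0.2302.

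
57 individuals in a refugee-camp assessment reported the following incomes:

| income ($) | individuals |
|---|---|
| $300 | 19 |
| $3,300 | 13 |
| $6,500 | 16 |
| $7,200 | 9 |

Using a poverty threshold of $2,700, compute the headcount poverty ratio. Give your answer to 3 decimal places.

0.333

19 of the 57 individuals have income below $2,700.
H = 19/57 = 0.333.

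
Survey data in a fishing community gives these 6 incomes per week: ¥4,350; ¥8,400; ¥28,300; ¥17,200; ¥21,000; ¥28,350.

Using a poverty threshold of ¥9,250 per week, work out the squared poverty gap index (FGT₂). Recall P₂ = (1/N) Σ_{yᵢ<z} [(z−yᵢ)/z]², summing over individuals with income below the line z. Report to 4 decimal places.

0.0482

Incomes under z: ¥4,350, ¥8,400 (q = 2 of N = 6).
Relative gaps: (9250−4350)/9250 = 0.5297; (9250−8400)/9250 = 0.0919.
Squared: 0.2806; 0.0084.
Sum = 0.289058; P₂ = 0.289058 / 6 = 0.0482.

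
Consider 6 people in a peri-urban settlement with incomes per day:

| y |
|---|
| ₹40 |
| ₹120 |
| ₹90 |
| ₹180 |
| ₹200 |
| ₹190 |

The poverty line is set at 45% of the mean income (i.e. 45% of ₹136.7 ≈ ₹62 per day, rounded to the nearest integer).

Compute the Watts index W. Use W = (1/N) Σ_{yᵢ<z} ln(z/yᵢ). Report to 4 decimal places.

Below the line: ₹40 (q = 1 of N = 6).
Log gaps: ln(62/40) = 0.4383.
W = 0.438255 / 6 = 0.0730.

0.0730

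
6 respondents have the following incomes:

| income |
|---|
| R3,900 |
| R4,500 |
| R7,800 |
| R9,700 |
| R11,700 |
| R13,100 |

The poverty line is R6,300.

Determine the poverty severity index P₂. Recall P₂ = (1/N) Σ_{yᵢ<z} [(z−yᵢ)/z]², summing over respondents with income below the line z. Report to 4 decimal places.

Below z: R3,900, R4,500 (q = 2 of N = 6).
Relative gaps: (6300−3900)/6300 = 0.3810; (6300−4500)/6300 = 0.2857.
Squared: 0.1451; 0.0816.
Sum = 0.226757; P₂ = 0.226757 / 6 = 0.0378.

0.0378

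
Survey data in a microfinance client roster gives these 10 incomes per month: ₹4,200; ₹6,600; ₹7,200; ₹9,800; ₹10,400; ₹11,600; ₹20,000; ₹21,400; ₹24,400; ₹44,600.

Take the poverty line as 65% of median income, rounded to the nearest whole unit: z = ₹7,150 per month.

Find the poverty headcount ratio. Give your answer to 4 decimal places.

2 of the 10 households have income below ₹7,150.
H = 2/10 = 0.2000.

0.2000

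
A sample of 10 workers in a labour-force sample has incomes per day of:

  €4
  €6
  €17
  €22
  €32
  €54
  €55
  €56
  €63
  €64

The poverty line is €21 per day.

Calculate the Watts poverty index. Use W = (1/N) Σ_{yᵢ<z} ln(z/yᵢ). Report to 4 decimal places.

0.3122

Below the line: €4, €6, €17 (q = 3 of N = 10).
Log shortfalls: ln(21/4) = 1.6582; ln(21/6) = 1.2528; ln(21/17) = 0.2113.
W = 3.122300 / 10 = 0.3122.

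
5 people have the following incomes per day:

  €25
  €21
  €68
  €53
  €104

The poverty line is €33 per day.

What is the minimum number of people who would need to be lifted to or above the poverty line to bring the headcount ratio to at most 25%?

2 of the 5 people are poor, so H = 2/5 = 0.400.
A headcount ratio of at most 25% allows at most ⌊0.25 × 5⌋ = 1 poor people.
So at least 2 − 1 = 1 must be lifted.

1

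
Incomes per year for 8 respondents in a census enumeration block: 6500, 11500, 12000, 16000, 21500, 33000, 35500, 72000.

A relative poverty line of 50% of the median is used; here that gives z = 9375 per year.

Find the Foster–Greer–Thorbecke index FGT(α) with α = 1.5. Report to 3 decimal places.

Poor units: 6500 (q = 1 of N = 8).
Normalized shortfalls: (9375−6500)/9375 = 0.3067.
Raised to α = 1.5: 0.16982.
Sum = 0.169824; FGT(1.5) = 0.169824 / 8 = 0.021.

0.021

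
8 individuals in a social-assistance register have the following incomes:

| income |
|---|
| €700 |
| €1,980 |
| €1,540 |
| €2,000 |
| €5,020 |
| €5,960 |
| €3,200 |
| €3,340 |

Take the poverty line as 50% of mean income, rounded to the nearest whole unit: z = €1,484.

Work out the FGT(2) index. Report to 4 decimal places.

0.0349

Below z: €700 (q = 1 of N = 8).
Shortfall ratios: (1484−700)/1484 = 0.5283.
Squared: 0.2791.
Sum = 0.279103; P₂ = 0.279103 / 8 = 0.0349.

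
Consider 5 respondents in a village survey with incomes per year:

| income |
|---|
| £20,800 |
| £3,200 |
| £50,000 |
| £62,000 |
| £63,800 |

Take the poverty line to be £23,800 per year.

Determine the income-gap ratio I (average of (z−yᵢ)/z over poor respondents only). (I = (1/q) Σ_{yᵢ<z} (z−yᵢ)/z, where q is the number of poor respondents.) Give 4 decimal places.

Below the line: £3,200, £20,800 (q = 2 of N = 5).
Shortfall ratios (z−y)/z: 0.8655, 0.1261; sum = 0.991597.
The income-gap ratio divides by q (the poor only): 0.991597 / 2 = 0.4958.

0.4958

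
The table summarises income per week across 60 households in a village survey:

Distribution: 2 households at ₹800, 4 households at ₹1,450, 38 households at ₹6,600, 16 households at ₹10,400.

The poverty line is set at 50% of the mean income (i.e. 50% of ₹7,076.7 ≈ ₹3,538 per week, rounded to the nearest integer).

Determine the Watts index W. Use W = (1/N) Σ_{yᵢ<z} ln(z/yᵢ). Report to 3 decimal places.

Incomes under z: 2×₹800, 4×₹1,450 (q = 6 of N = 60).
Log shortfalls: ln(3538/800) = 1.4867 (×2); ln(3538/1450) = 0.8920 (×4).
W = 6.541402 / 60 = 0.109.

0.109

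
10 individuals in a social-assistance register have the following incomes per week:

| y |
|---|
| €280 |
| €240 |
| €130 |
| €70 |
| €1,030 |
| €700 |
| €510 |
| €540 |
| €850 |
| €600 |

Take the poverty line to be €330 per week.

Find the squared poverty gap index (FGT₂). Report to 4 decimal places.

Poor units: €70, €130, €240, €280 (q = 4 of N = 10).
Relative gaps: (330−70)/330 = 0.7879; (330−130)/330 = 0.6061; (330−240)/330 = 0.2727; (330−280)/330 = 0.1515.
Squared: 0.6208; 0.3673; 0.0744; 0.0230.
Sum = 1.085399; P₂ = 1.085399 / 10 = 0.1085.

0.1085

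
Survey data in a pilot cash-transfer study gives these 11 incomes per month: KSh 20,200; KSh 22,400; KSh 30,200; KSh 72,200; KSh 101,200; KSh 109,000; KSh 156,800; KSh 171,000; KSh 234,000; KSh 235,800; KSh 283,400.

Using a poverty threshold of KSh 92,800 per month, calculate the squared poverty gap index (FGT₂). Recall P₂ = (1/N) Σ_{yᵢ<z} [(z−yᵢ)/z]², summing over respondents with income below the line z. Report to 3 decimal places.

0.154

Below z: KSh 20,200, KSh 22,400, KSh 30,200, KSh 72,200 (q = 4 of N = 11).
Relative gaps: (92800−20200)/92800 = 0.7823; (92800−22400)/92800 = 0.7586; (92800−30200)/92800 = 0.6746; (92800−72200)/92800 = 0.2220.
Squared: 0.6120; 0.5755; 0.4550; 0.0493.
Sum = 1.691861; P₂ = 1.691861 / 11 = 0.154.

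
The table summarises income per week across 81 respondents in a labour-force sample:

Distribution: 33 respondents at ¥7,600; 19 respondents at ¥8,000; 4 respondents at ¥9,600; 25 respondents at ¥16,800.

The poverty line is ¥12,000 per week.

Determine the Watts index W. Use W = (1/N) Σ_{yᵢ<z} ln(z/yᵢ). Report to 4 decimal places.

0.2922

Incomes under z: 33×¥7,600, 19×¥8,000, 4×¥9,600 (q = 56 of N = 81).
Log gaps: ln(12000/7600) = 0.4568 (×33); ln(12000/8000) = 0.4055 (×19); ln(12000/9600) = 0.2231 (×4).
W = 23.669439 / 81 = 0.2922.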